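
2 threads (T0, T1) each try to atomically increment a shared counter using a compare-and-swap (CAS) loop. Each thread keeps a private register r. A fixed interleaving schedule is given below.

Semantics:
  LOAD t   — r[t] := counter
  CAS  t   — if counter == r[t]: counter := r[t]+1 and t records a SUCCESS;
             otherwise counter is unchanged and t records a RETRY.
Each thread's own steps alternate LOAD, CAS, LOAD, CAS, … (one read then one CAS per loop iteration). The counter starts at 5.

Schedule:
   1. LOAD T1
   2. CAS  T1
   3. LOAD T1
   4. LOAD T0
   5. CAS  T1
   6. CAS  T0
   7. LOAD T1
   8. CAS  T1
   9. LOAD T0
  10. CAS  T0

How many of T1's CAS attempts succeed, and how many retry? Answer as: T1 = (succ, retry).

   1) LOAD T1:  M=5  r_T1=5
   2) CAS  T1:  M=6  r_T1=5 ✓
   3) LOAD T1:  M=6  r_T1=6
   4) LOAD T0:  M=6  r_T0=6
   5) CAS  T1:  M=7  r_T1=6 ✓
   6) CAS  T0:  M=7  r_T0=6 ✗
   7) LOAD T1:  M=7  r_T1=7
   8) CAS  T1:  M=8  r_T1=7 ✓
   9) LOAD T0:  M=8  r_T0=8
  10) CAS  T0:  M=9  r_T0=8 ✓

T1 = (3, 0)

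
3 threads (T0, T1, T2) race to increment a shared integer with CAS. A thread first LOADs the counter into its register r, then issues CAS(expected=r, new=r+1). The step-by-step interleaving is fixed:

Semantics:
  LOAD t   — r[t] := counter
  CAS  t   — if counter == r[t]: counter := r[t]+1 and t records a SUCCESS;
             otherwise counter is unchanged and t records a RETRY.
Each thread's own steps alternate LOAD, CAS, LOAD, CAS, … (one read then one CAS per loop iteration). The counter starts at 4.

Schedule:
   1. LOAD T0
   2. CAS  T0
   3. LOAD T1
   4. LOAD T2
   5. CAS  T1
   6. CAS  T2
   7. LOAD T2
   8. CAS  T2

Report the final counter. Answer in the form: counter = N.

counter = 7

#1 T0 reads 4
#2 T0 CAS(4→5) writes; counter now 5
#3 T1 reads 5
#4 T2 reads 5
#5 T1 CAS(5→6) writes; counter now 6
#6 T2 CAS(5→6) fails; counter now 6
#7 T2 reads 6
#8 T2 CAS(6→7) writes; counter now 7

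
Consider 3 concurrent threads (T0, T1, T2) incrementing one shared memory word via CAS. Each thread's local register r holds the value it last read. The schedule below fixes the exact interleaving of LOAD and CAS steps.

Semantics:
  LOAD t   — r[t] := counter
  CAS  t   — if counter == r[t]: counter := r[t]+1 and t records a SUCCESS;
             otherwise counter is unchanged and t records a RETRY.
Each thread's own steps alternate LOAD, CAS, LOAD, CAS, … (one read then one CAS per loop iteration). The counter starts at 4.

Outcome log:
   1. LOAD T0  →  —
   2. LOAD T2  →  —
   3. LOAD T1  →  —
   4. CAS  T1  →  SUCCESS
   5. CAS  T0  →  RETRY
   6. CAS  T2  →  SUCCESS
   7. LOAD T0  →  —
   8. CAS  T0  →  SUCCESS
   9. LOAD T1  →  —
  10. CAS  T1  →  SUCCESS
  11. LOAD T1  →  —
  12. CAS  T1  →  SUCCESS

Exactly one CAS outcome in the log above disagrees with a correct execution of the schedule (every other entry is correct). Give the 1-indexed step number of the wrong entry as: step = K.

step = 6

Correct run:
T0 LOAD — after: cnt=4, r=4 — load
T2 LOAD — after: cnt=4, r=4 — load
T1 LOAD — after: cnt=4, r=4 — load
T1 CAS — after: cnt=5, r=4 — ok
T0 CAS — after: cnt=5, r=4 — retry
T2 CAS — after: cnt=5, r=4 — retry
T0 LOAD — after: cnt=5, r=5 — load
T0 CAS — after: cnt=6, r=5 — ok
T1 LOAD — after: cnt=6, r=6 — load
T1 CAS — after: cnt=7, r=6 — ok
T1 LOAD — after: cnt=7, r=7 — load
T1 CAS — after: cnt=8, r=7 — ok
Log disagrees first at step 6.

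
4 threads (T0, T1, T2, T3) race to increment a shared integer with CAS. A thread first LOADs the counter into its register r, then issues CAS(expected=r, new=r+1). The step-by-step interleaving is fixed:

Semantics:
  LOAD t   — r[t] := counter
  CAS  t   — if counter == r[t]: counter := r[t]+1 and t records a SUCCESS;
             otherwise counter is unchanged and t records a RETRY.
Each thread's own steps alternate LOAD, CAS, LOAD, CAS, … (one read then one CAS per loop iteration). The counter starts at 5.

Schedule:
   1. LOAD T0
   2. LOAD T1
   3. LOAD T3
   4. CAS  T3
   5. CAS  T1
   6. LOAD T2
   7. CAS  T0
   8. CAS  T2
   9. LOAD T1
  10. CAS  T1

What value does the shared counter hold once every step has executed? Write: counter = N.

counter = 8

[1] T0.load  rd  (counter 5, T0.r 5)
[2] T1.load  rd  (counter 5, T1.r 5)
[3] T3.load  rd  (counter 5, T3.r 5)
[4] T3.cas  hit  (counter 6, T3.r 5)
[5] T1.cas  miss  (counter 6, T1.r 5)
[6] T2.load  rd  (counter 6, T2.r 6)
[7] T0.cas  miss  (counter 6, T0.r 5)
[8] T2.cas  hit  (counter 7, T2.r 6)
[9] T1.load  rd  (counter 7, T1.r 7)
[10] T1.cas  hit  (counter 8, T1.r 7)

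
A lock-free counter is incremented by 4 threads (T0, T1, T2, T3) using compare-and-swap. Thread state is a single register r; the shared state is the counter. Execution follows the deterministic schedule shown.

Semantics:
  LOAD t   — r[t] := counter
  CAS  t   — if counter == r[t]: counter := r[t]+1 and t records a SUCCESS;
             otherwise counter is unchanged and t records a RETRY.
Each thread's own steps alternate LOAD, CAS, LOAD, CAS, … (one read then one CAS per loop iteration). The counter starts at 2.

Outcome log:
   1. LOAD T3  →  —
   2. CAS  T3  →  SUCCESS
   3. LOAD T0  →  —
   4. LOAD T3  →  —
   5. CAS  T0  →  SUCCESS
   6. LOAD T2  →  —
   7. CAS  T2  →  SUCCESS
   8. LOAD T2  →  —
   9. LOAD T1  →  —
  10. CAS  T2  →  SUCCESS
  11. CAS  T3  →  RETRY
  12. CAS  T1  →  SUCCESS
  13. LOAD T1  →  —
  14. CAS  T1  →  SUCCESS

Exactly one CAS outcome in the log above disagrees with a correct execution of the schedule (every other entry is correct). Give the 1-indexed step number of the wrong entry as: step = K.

step = 12

Correct run:
T3 LOAD — after: cnt=2, r=2 — load
T3 CAS — after: cnt=3, r=2 — ok
T0 LOAD — after: cnt=3, r=3 — load
T3 LOAD — after: cnt=3, r=3 — load
T0 CAS — after: cnt=4, r=3 — ok
T2 LOAD — after: cnt=4, r=4 — load
T2 CAS — after: cnt=5, r=4 — ok
T2 LOAD — after: cnt=5, r=5 — load
T1 LOAD — after: cnt=5, r=5 — load
T2 CAS — after: cnt=6, r=5 — ok
T3 CAS — after: cnt=6, r=3 — retry
T1 CAS — after: cnt=6, r=5 — retry
T1 LOAD — after: cnt=6, r=6 — load
T1 CAS — after: cnt=7, r=6 — ok
Flip is step 12.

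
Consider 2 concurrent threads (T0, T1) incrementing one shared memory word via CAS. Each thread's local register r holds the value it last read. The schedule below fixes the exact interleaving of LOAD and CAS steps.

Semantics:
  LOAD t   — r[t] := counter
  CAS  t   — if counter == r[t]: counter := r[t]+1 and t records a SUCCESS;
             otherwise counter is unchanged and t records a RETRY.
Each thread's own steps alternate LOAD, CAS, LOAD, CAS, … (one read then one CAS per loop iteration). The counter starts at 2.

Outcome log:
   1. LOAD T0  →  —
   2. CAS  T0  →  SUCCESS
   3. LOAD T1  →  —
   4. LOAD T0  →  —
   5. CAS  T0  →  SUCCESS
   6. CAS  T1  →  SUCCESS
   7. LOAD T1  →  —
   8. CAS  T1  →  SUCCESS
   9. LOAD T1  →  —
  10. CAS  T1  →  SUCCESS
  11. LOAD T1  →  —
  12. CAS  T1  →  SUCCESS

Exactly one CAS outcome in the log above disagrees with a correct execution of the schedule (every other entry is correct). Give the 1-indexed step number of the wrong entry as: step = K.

Re-executing:
   1) LOAD T0:  M=2  r_T0=2
   2) CAS  T0:  M=3  r_T0=2 ✓
   3) LOAD T1:  M=3  r_T1=3
   4) LOAD T0:  M=3  r_T0=3
   5) CAS  T0:  M=4  r_T0=3 ✓
   6) CAS  T1:  M=4  r_T1=3 ✗
   7) LOAD T1:  M=4  r_T1=4
   8) CAS  T1:  M=5  r_T1=4 ✓
   9) LOAD T1:  M=5  r_T1=5
  10) CAS  T1:  M=6  r_T1=5 ✓
  11) LOAD T1:  M=6  r_T1=6
  12) CAS  T1:  M=7  r_T1=6 ✓
Mismatch at 6.

step = 6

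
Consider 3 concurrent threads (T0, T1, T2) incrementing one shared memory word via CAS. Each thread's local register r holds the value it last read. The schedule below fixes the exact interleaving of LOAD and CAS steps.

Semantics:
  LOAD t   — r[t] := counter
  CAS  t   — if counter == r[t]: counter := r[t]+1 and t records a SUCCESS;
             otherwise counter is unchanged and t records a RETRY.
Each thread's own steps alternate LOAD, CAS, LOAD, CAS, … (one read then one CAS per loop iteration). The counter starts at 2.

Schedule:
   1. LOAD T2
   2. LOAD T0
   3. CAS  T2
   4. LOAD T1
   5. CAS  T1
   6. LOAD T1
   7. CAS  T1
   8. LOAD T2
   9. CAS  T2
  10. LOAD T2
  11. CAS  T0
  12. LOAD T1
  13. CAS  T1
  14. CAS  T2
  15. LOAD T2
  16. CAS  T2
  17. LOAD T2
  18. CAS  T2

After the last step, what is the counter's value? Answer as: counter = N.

counter = 9

   1) LOAD T2:  M=2  r_T2=2
   2) LOAD T0:  M=2  r_T0=2
   3) CAS  T2:  M=3  r_T2=2 ✓
   4) LOAD T1:  M=3  r_T1=3
   5) CAS  T1:  M=4  r_T1=3 ✓
   6) LOAD T1:  M=4  r_T1=4
   7) CAS  T1:  M=5  r_T1=4 ✓
   8) LOAD T2:  M=5  r_T2=5
   9) CAS  T2:  M=6  r_T2=5 ✓
  10) LOAD T2:  M=6  r_T2=6
  11) CAS  T0:  M=6  r_T0=2 ✗
  12) LOAD T1:  M=6  r_T1=6
  13) CAS  T1:  M=7  r_T1=6 ✓
  14) CAS  T2:  M=7  r_T2=6 ✗
  15) LOAD T2:  M=7  r_T2=7
  16) CAS  T2:  M=8  r_T2=7 ✓
  17) LOAD T2:  M=8  r_T2=8
  18) CAS  T2:  M=9  r_T2=8 ✓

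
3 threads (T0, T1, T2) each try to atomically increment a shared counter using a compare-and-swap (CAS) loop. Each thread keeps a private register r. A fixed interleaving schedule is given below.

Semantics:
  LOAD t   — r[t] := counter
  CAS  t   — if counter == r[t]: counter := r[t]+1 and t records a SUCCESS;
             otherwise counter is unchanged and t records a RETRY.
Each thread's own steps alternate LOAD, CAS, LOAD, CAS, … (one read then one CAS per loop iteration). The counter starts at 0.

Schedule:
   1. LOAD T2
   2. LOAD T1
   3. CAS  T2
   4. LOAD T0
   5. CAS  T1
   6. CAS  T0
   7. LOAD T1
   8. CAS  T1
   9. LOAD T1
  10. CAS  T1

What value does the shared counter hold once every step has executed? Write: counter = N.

counter = 4

T2 LOAD — after: cnt=0, r=0 — load
T1 LOAD — after: cnt=0, r=0 — load
T2 CAS — after: cnt=1, r=0 — ok
T0 LOAD — after: cnt=1, r=1 — load
T1 CAS — after: cnt=1, r=0 — retry
T0 CAS — after: cnt=2, r=1 — ok
T1 LOAD — after: cnt=2, r=2 — load
T1 CAS — after: cnt=3, r=2 — ok
T1 LOAD — after: cnt=3, r=3 — load
T1 CAS — after: cnt=4, r=3 — ok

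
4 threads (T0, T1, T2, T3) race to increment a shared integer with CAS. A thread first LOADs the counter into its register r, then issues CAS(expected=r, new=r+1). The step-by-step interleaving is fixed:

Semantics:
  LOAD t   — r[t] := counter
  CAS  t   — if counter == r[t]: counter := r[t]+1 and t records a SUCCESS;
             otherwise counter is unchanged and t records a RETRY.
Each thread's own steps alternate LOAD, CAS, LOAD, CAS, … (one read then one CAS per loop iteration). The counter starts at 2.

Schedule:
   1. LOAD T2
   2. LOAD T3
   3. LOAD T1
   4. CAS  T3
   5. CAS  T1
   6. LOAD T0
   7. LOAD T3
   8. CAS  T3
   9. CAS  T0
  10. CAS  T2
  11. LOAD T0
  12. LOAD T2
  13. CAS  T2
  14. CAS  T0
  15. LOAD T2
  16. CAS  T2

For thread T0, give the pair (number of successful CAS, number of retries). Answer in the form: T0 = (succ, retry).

[1] T2.load  rd  (counter 2, T2.r 2)
[2] T3.load  rd  (counter 2, T3.r 2)
[3] T1.load  rd  (counter 2, T1.r 2)
[4] T3.cas  hit  (counter 3, T3.r 2)
[5] T1.cas  miss  (counter 3, T1.r 2)
[6] T0.load  rd  (counter 3, T0.r 3)
[7] T3.load  rd  (counter 3, T3.r 3)
[8] T3.cas  hit  (counter 4, T3.r 3)
[9] T0.cas  miss  (counter 4, T0.r 3)
[10] T2.cas  miss  (counter 4, T2.r 2)
[11] T0.load  rd  (counter 4, T0.r 4)
[12] T2.load  rd  (counter 4, T2.r 4)
[13] T2.cas  hit  (counter 5, T2.r 4)
[14] T0.cas  miss  (counter 5, T0.r 4)
[15] T2.load  rd  (counter 5, T2.r 5)
[16] T2.cas  hit  (counter 6, T2.r 5)

T0 = (0, 2)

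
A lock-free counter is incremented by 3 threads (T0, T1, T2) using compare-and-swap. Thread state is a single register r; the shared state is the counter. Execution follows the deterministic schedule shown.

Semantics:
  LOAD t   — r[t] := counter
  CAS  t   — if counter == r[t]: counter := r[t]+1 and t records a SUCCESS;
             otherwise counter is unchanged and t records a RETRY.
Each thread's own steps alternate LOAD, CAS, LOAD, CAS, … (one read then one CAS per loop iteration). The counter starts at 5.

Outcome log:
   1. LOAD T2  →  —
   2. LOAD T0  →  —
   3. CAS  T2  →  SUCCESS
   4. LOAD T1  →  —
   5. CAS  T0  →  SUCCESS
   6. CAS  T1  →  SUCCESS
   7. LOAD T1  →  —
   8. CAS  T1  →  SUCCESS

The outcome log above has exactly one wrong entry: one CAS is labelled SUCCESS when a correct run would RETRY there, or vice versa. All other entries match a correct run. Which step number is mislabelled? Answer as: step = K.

step = 5

Correct run:
T2 LOAD — after: cnt=5, r=5 — load
T0 LOAD — after: cnt=5, r=5 — load
T2 CAS — after: cnt=6, r=5 — ok
T1 LOAD — after: cnt=6, r=6 — load
T0 CAS — after: cnt=6, r=5 — retry
T1 CAS — after: cnt=7, r=6 — ok
T1 LOAD — after: cnt=7, r=7 — load
T1 CAS — after: cnt=8, r=7 — ok
Flip is step 5.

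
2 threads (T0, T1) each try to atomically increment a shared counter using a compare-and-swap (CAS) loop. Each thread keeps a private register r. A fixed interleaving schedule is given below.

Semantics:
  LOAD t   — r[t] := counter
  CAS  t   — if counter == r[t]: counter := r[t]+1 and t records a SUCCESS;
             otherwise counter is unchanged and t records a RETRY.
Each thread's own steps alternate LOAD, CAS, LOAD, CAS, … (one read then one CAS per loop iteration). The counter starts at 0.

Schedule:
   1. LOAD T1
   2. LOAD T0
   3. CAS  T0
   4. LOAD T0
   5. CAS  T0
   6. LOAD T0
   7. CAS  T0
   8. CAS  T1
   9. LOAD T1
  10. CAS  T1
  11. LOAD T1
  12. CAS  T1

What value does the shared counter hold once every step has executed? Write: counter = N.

#1 T1 reads 0
#2 T0 reads 0
#3 T0 CAS(0→1) writes; counter now 1
#4 T0 reads 1
#5 T0 CAS(1→2) writes; counter now 2
#6 T0 reads 2
#7 T0 CAS(2→3) writes; counter now 3
#8 T1 CAS(0→1) fails; counter now 3
#9 T1 reads 3
#10 T1 CAS(3→4) writes; counter now 4
#11 T1 reads 4
#12 T1 CAS(4→5) writes; counter now 5

counter = 5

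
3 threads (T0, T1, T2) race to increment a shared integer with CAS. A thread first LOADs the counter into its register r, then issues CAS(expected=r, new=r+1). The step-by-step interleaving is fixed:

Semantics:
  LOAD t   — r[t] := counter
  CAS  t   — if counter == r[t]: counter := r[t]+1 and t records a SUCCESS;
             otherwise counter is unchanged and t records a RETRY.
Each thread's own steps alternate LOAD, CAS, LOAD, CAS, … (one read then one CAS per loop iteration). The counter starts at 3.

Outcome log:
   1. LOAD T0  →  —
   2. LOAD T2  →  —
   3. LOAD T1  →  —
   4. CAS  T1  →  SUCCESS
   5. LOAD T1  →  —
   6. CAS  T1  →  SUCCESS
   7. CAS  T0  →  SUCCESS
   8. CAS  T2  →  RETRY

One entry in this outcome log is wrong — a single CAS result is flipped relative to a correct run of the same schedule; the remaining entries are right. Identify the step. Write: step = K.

Correct run:
#1 T0 reads 3
#2 T2 reads 3
#3 T1 reads 3
#4 T1 CAS(3→4) writes; counter now 4
#5 T1 reads 4
#6 T1 CAS(4→5) writes; counter now 5
#7 T0 CAS(3→4) fails; counter now 5
#8 T2 CAS(3→4) fails; counter now 5
Flip is step 7.

step = 7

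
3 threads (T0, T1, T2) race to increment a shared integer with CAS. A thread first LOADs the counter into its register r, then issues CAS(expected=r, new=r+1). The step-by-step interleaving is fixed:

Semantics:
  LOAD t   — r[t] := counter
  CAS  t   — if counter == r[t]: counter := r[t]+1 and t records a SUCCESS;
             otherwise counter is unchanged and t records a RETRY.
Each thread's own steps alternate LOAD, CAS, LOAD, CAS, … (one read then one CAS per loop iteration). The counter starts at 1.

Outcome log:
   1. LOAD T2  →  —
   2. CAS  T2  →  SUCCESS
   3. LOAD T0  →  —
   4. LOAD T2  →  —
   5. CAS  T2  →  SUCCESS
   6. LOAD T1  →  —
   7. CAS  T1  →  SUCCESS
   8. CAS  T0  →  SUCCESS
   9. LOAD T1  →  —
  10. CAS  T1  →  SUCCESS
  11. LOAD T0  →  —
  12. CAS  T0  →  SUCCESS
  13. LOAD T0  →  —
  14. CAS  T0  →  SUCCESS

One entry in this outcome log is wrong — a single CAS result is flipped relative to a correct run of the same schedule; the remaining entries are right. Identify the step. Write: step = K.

Re-executing:
T2 LOAD — after: cnt=1, r=1 — load
T2 CAS — after: cnt=2, r=1 — ok
T0 LOAD — after: cnt=2, r=2 — load
T2 LOAD — after: cnt=2, r=2 — load
T2 CAS — after: cnt=3, r=2 — ok
T1 LOAD — after: cnt=3, r=3 — load
T1 CAS — after: cnt=4, r=3 — ok
T0 CAS — after: cnt=4, r=2 — retry
T1 LOAD — after: cnt=4, r=4 — load
T1 CAS — after: cnt=5, r=4 — ok
T0 LOAD — after: cnt=5, r=5 — load
T0 CAS — after: cnt=6, r=5 — ok
T0 LOAD — after: cnt=6, r=6 — load
T0 CAS — after: cnt=7, r=6 — ok
Log disagrees first at step 8.

step = 8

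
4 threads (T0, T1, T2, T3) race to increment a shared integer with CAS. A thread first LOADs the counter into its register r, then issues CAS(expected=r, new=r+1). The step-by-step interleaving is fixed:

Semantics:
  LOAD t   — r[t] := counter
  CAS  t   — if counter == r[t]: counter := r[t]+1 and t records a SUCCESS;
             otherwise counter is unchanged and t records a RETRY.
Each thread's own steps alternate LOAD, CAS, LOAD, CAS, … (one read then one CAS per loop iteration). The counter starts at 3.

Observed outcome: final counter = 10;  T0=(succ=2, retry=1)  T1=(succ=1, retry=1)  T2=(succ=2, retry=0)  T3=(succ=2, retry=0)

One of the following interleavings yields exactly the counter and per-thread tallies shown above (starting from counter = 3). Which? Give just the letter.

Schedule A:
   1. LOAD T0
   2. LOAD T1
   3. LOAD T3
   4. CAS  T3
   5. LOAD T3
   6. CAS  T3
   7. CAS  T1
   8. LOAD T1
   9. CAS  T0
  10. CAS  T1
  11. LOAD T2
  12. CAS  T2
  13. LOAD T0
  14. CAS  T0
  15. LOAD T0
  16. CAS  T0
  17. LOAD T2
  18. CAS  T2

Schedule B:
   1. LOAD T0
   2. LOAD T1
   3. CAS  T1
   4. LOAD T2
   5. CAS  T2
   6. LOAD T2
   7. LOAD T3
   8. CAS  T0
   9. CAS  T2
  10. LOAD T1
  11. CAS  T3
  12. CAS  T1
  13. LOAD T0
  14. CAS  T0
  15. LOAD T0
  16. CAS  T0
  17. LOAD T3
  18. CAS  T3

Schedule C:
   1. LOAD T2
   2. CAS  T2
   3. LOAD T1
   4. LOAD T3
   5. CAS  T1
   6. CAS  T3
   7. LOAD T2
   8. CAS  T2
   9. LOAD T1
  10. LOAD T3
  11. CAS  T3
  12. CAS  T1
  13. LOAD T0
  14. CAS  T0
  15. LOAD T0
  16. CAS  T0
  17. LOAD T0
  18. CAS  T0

Simulating candidate A:
T0 LOAD — after: cnt=3, r=3 — load
T1 LOAD — after: cnt=3, r=3 — load
T3 LOAD — after: cnt=3, r=3 — load
T3 CAS — after: cnt=4, r=3 — ok
T3 LOAD — after: cnt=4, r=4 — load
T3 CAS — after: cnt=5, r=4 — ok
T1 CAS — after: cnt=5, r=3 — retry
T1 LOAD — after: cnt=5, r=5 — load
T0 CAS — after: cnt=5, r=3 — retry
T1 CAS — after: cnt=6, r=5 — ok
T2 LOAD — after: cnt=6, r=6 — load
T2 CAS — after: cnt=7, r=6 — ok
T0 LOAD — after: cnt=7, r=7 — load
T0 CAS — after: cnt=8, r=7 — ok
T0 LOAD — after: cnt=8, r=8 — load
T0 CAS — after: cnt=9, r=8 — ok
T2 LOAD — after: cnt=9, r=9 — load
T2 CAS — after: cnt=10, r=9 — ok

A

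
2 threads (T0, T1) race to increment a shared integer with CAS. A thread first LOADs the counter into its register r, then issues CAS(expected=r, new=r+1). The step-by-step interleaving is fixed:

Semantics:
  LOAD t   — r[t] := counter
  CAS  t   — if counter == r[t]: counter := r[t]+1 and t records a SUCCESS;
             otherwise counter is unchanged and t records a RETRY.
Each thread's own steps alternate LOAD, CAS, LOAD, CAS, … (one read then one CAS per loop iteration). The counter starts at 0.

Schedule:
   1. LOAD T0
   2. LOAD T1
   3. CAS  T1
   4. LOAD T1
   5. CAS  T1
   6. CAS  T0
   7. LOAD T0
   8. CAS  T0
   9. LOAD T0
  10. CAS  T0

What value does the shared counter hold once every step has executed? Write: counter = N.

counter = 4

   1) LOAD T0:  M=0  r_T0=0
   2) LOAD T1:  M=0  r_T1=0
   3) CAS  T1:  M=1  r_T1=0 ✓
   4) LOAD T1:  M=1  r_T1=1
   5) CAS  T1:  M=2  r_T1=1 ✓
   6) CAS  T0:  M=2  r_T0=0 ✗
   7) LOAD T0:  M=2  r_T0=2
   8) CAS  T0:  M=3  r_T0=2 ✓
   9) LOAD T0:  M=3  r_T0=3
  10) CAS  T0:  M=4  r_T0=3 ✓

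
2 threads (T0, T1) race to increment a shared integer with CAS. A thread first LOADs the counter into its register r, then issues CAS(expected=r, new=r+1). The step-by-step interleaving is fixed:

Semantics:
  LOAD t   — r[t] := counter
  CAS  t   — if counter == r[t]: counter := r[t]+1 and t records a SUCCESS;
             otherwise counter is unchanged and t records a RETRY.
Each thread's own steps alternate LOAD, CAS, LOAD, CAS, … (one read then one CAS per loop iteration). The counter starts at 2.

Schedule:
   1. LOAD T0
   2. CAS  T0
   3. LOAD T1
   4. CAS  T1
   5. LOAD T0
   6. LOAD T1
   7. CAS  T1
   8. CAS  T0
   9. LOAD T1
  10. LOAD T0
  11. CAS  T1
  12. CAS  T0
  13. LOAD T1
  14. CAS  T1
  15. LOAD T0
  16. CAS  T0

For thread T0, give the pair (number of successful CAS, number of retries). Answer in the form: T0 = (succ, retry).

#1 T0 reads 2
#2 T0 CAS(2→3) writes; counter now 3
#3 T1 reads 3
#4 T1 CAS(3→4) writes; counter now 4
#5 T0 reads 4
#6 T1 reads 4
#7 T1 CAS(4→5) writes; counter now 5
#8 T0 CAS(4→5) fails; counter now 5
#9 T1 reads 5
#10 T0 reads 5
#11 T1 CAS(5→6) writes; counter now 6
#12 T0 CAS(5→6) fails; counter now 6
#13 T1 reads 6
#14 T1 CAS(6→7) writes; counter now 7
#15 T0 reads 7
#16 T0 CAS(7→8) writes; counter now 8

T0 = (2, 2)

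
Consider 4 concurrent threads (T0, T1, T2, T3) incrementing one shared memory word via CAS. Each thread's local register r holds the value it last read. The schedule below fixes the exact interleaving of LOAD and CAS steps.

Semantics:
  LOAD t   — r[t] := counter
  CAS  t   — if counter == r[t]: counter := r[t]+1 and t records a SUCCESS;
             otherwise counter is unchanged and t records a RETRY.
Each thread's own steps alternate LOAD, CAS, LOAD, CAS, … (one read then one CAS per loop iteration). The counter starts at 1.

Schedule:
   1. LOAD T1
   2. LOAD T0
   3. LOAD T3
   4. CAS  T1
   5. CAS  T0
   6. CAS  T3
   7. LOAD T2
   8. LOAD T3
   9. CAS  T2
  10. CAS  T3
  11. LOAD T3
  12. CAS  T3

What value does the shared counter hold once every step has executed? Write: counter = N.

counter = 4

1. LOAD T1 → mem=1 r[T1]=1 [LOAD]
2. LOAD T0 → mem=1 r[T0]=1 [LOAD]
3. LOAD T3 → mem=1 r[T3]=1 [LOAD]
4. CAS T1 → mem=2 r[T1]=1 [OK]
5. CAS T0 → mem=2 r[T0]=1 [RETRY]
6. CAS T3 → mem=2 r[T3]=1 [RETRY]
7. LOAD T2 → mem=2 r[T2]=2 [LOAD]
8. LOAD T3 → mem=2 r[T3]=2 [LOAD]
9. CAS T2 → mem=3 r[T2]=2 [OK]
10. CAS T3 → mem=3 r[T3]=2 [RETRY]
11. LOAD T3 → mem=3 r[T3]=3 [LOAD]
12. CAS T3 → mem=4 r[T3]=3 [OK]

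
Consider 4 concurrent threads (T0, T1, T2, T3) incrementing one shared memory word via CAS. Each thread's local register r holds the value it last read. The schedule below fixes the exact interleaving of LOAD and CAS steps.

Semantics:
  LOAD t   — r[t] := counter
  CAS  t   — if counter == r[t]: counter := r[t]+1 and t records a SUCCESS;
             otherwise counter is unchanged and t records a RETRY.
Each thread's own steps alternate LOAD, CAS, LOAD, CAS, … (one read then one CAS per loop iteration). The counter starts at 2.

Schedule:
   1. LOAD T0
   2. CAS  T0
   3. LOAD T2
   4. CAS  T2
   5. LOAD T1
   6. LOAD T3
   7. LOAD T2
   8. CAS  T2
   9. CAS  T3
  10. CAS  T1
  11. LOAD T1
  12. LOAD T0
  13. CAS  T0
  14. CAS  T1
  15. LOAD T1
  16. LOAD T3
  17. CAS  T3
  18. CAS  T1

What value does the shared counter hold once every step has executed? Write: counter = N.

counter = 7

   1) LOAD T0:  M=2  r_T0=2
   2) CAS  T0:  M=3  r_T0=2 ✓
   3) LOAD T2:  M=3  r_T2=3
   4) CAS  T2:  M=4  r_T2=3 ✓
   5) LOAD T1:  M=4  r_T1=4
   6) LOAD T3:  M=4  r_T3=4
   7) LOAD T2:  M=4  r_T2=4
   8) CAS  T2:  M=5  r_T2=4 ✓
   9) CAS  T3:  M=5  r_T3=4 ✗
  10) CAS  T1:  M=5  r_T1=4 ✗
  11) LOAD T1:  M=5  r_T1=5
  12) LOAD T0:  M=5  r_T0=5
  13) CAS  T0:  M=6  r_T0=5 ✓
  14) CAS  T1:  M=6  r_T1=5 ✗
  15) LOAD T1:  M=6  r_T1=6
  16) LOAD T3:  M=6  r_T3=6
  17) CAS  T3:  M=7  r_T3=6 ✓
  18) CAS  T1:  M=7  r_T1=6 ✗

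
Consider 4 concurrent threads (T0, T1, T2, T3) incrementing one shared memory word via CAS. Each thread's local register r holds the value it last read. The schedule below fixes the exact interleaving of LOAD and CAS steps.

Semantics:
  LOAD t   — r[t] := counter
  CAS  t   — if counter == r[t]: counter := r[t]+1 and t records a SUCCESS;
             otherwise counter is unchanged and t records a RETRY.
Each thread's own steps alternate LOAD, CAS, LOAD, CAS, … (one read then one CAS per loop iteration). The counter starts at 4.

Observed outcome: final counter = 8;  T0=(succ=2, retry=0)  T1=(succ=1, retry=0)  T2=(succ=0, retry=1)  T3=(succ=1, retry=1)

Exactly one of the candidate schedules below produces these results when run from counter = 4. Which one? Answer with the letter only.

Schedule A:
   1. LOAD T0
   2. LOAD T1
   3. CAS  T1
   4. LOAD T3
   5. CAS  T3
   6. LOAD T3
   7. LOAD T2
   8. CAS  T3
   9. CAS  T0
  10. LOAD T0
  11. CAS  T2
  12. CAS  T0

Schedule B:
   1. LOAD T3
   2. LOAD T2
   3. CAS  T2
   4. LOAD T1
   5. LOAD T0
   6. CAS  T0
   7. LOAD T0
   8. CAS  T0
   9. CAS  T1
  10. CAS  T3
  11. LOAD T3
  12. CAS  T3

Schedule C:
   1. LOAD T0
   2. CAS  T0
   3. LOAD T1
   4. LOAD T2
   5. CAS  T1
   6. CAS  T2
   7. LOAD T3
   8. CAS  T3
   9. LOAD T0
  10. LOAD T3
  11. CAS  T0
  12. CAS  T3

C

Simulating candidate C:
step 1: T0 LOAD ⇒ load; ctr=4 reg=4
step 2: T0 CAS ⇒ ok; ctr=5 reg=4
step 3: T1 LOAD ⇒ load; ctr=5 reg=5
step 4: T2 LOAD ⇒ load; ctr=5 reg=5
step 5: T1 CAS ⇒ ok; ctr=6 reg=5
step 6: T2 CAS ⇒ retry; ctr=6 reg=5
step 7: T3 LOAD ⇒ load; ctr=6 reg=6
step 8: T3 CAS ⇒ ok; ctr=7 reg=6
step 9: T0 LOAD ⇒ load; ctr=7 reg=7
step 10: T3 LOAD ⇒ load; ctr=7 reg=7
step 11: T0 CAS ⇒ ok; ctr=8 reg=7
step 12: T3 CAS ⇒ retry; ctr=8 reg=7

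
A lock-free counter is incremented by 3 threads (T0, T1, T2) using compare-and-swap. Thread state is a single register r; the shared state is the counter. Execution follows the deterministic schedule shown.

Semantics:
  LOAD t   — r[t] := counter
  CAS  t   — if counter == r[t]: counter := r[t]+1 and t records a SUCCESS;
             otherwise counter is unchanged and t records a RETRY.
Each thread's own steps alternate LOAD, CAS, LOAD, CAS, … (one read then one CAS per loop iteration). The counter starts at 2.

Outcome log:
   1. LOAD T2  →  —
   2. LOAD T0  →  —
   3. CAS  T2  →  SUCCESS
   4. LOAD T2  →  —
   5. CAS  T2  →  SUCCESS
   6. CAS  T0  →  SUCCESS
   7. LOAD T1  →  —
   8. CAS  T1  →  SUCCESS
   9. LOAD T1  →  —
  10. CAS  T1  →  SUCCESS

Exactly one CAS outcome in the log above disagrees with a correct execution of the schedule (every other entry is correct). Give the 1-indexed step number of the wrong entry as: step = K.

Re-executing:
[1] T2.load  rd  (counter 2, T2.r 2)
[2] T0.load  rd  (counter 2, T0.r 2)
[3] T2.cas  hit  (counter 3, T2.r 2)
[4] T2.load  rd  (counter 3, T2.r 3)
[5] T2.cas  hit  (counter 4, T2.r 3)
[6] T0.cas  miss  (counter 4, T0.r 2)
[7] T1.load  rd  (counter 4, T1.r 4)
[8] T1.cas  hit  (counter 5, T1.r 4)
[9] T1.load  rd  (counter 5, T1.r 5)
[10] T1.cas  hit  (counter 6, T1.r 5)
Log disagrees first at step 6.

step = 6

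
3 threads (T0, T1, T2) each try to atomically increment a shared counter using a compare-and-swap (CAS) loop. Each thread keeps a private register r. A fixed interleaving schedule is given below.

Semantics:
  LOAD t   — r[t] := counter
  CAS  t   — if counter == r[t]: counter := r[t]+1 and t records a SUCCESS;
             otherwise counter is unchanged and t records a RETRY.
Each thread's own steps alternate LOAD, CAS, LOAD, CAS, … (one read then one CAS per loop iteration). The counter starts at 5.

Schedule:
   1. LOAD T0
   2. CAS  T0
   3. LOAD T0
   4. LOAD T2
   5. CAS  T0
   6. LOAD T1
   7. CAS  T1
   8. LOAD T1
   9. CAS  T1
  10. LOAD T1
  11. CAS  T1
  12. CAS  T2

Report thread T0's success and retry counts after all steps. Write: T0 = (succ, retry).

T0 LOAD — after: cnt=5, r=5 — load
T0 CAS — after: cnt=6, r=5 — ok
T0 LOAD — after: cnt=6, r=6 — load
T2 LOAD — after: cnt=6, r=6 — load
T0 CAS — after: cnt=7, r=6 — ok
T1 LOAD — after: cnt=7, r=7 — load
T1 CAS — after: cnt=8, r=7 — ok
T1 LOAD — after: cnt=8, r=8 — load
T1 CAS — after: cnt=9, r=8 — ok
T1 LOAD — after: cnt=9, r=9 — load
T1 CAS — after: cnt=10, r=9 — ok
T2 CAS — after: cnt=10, r=6 — retry

T0 = (2, 0)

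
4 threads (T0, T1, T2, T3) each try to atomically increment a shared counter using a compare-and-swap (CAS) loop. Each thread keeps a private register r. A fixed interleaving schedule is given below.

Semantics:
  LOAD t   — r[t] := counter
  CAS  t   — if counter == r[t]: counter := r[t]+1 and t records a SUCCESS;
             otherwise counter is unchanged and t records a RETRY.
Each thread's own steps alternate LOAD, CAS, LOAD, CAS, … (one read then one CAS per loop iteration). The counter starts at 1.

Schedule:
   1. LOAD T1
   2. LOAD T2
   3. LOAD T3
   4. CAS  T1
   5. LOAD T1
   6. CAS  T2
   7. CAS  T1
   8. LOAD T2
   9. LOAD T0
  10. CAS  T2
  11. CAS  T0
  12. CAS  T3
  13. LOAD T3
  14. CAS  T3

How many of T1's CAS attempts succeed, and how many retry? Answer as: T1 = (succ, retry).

T1 = (2, 0)

   1) LOAD T1:  M=1  r_T1=1
   2) LOAD T2:  M=1  r_T2=1
   3) LOAD T3:  M=1  r_T3=1
   4) CAS  T1:  M=2  r_T1=1 ✓
   5) LOAD T1:  M=2  r_T1=2
   6) CAS  T2:  M=2  r_T2=1 ✗
   7) CAS  T1:  M=3  r_T1=2 ✓
   8) LOAD T2:  M=3  r_T2=3
   9) LOAD T0:  M=3  r_T0=3
  10) CAS  T2:  M=4  r_T2=3 ✓
  11) CAS  T0:  M=4  r_T0=3 ✗
  12) CAS  T3:  M=4  r_T3=1 ✗
  13) LOAD T3:  M=4  r_T3=4
  14) CAS  T3:  M=5  r_T3=4 ✓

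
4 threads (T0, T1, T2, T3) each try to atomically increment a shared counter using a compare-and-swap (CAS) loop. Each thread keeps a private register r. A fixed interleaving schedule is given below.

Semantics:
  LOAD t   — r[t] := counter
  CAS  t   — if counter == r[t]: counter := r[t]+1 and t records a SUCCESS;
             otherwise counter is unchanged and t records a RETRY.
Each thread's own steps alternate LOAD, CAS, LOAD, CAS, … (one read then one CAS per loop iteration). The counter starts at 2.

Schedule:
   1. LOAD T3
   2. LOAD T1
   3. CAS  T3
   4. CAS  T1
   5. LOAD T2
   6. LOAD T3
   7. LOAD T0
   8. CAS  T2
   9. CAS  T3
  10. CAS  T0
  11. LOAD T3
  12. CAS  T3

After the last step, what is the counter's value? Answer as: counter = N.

   1) LOAD T3:  M=2  r_T3=2
   2) LOAD T1:  M=2  r_T1=2
   3) CAS  T3:  M=3  r_T3=2 ✓
   4) CAS  T1:  M=3  r_T1=2 ✗
   5) LOAD T2:  M=3  r_T2=3
   6) LOAD T3:  M=3  r_T3=3
   7) LOAD T0:  M=3  r_T0=3
   8) CAS  T2:  M=4  r_T2=3 ✓
   9) CAS  T3:  M=4  r_T3=3 ✗
  10) CAS  T0:  M=4  r_T0=3 ✗
  11) LOAD T3:  M=4  r_T3=4
  12) CAS  T3:  M=5  r_T3=4 ✓

counter = 5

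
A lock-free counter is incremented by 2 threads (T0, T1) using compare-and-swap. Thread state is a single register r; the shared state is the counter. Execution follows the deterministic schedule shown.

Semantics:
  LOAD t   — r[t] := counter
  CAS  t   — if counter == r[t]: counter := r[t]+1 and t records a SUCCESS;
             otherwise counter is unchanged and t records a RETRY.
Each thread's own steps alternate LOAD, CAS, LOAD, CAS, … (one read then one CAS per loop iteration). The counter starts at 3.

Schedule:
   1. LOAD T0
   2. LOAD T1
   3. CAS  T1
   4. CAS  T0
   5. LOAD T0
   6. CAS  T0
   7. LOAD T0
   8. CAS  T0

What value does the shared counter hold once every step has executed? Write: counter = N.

counter = 6

1. LOAD T0 → mem=3 r[T0]=3 [LOAD]
2. LOAD T1 → mem=3 r[T1]=3 [LOAD]
3. CAS T1 → mem=4 r[T1]=3 [OK]
4. CAS T0 → mem=4 r[T0]=3 [RETRY]
5. LOAD T0 → mem=4 r[T0]=4 [LOAD]
6. CAS T0 → mem=5 r[T0]=4 [OK]
7. LOAD T0 → mem=5 r[T0]=5 [LOAD]
8. CAS T0 → mem=6 r[T0]=5 [OK]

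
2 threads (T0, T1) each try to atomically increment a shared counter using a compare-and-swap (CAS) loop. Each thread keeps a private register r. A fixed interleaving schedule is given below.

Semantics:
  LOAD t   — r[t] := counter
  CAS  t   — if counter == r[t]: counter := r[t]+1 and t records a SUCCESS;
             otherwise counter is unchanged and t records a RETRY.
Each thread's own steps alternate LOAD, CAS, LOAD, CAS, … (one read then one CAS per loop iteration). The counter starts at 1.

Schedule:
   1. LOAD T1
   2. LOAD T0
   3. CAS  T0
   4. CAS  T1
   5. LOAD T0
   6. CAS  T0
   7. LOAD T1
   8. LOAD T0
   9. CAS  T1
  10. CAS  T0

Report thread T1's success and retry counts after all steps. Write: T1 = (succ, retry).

[1] T1.load  rd  (counter 1, T1.r 1)
[2] T0.load  rd  (counter 1, T0.r 1)
[3] T0.cas  hit  (counter 2, T0.r 1)
[4] T1.cas  miss  (counter 2, T1.r 1)
[5] T0.load  rd  (counter 2, T0.r 2)
[6] T0.cas  hit  (counter 3, T0.r 2)
[7] T1.load  rd  (counter 3, T1.r 3)
[8] T0.load  rd  (counter 3, T0.r 3)
[9] T1.cas  hit  (counter 4, T1.r 3)
[10] T0.cas  miss  (counter 4, T0.r 3)

T1 = (1, 1)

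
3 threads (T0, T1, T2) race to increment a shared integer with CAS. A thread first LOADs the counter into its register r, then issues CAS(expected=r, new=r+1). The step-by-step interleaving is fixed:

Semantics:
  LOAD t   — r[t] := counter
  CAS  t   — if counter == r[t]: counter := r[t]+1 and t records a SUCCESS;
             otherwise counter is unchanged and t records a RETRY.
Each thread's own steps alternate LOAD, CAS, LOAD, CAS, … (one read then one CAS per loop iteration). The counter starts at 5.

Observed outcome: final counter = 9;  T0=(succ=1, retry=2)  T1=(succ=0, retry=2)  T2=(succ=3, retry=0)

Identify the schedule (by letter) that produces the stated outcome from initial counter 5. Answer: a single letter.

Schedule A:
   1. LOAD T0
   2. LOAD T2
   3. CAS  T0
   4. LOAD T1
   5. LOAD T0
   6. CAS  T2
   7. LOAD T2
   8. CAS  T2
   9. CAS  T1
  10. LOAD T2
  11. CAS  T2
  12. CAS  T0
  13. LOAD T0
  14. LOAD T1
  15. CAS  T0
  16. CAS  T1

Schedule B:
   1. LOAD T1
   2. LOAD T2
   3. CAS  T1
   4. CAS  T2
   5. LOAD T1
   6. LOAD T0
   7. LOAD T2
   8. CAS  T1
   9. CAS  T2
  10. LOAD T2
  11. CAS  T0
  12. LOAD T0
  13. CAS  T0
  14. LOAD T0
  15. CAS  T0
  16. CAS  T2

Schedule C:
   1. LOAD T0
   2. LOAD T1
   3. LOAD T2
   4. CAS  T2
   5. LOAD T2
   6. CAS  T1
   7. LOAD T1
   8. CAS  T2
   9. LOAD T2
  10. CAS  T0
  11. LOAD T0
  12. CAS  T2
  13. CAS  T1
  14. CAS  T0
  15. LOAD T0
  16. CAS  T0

C

Tracing schedule C:
step 1: T0 LOAD ⇒ load; ctr=5 reg=5
step 2: T1 LOAD ⇒ load; ctr=5 reg=5
step 3: T2 LOAD ⇒ load; ctr=5 reg=5
step 4: T2 CAS ⇒ ok; ctr=6 reg=5
step 5: T2 LOAD ⇒ load; ctr=6 reg=6
step 6: T1 CAS ⇒ retry; ctr=6 reg=5
step 7: T1 LOAD ⇒ load; ctr=6 reg=6
step 8: T2 CAS ⇒ ok; ctr=7 reg=6
step 9: T2 LOAD ⇒ load; ctr=7 reg=7
step 10: T0 CAS ⇒ retry; ctr=7 reg=5
step 11: T0 LOAD ⇒ load; ctr=7 reg=7
step 12: T2 CAS ⇒ ok; ctr=8 reg=7
step 13: T1 CAS ⇒ retry; ctr=8 reg=6
step 14: T0 CAS ⇒ retry; ctr=8 reg=7
step 15: T0 LOAD ⇒ load; ctr=8 reg=8
step 16: T0 CAS ⇒ ok; ctr=9 reg=8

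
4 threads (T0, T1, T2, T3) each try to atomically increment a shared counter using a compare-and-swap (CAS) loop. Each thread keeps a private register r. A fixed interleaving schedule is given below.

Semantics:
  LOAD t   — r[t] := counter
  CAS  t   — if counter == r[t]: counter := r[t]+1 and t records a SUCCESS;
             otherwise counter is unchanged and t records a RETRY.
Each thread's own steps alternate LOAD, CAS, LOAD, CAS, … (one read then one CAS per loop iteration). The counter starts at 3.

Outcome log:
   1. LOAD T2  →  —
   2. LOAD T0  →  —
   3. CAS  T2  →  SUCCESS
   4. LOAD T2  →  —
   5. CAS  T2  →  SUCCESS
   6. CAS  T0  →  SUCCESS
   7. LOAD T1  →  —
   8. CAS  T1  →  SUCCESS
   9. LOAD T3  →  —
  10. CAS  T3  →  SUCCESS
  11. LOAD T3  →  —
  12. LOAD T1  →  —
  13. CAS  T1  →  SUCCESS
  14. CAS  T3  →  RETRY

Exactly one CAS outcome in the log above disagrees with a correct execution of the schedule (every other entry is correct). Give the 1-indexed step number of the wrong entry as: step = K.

step = 6

Correct run:
   1) LOAD T2:  M=3  r_T2=3
   2) LOAD T0:  M=3  r_T0=3
   3) CAS  T2:  M=4  r_T2=3 ✓
   4) LOAD T2:  M=4  r_T2=4
   5) CAS  T2:  M=5  r_T2=4 ✓
   6) CAS  T0:  M=5  r_T0=3 ✗
   7) LOAD T1:  M=5  r_T1=5
   8) CAS  T1:  M=6  r_T1=5 ✓
   9) LOAD T3:  M=6  r_T3=6
  10) CAS  T3:  M=7  r_T3=6 ✓
  11) LOAD T3:  M=7  r_T3=7
  12) LOAD T1:  M=7  r_T1=7
  13) CAS  T1:  M=8  r_T1=7 ✓
  14) CAS  T3:  M=8  r_T3=7 ✗
Flip is step 6.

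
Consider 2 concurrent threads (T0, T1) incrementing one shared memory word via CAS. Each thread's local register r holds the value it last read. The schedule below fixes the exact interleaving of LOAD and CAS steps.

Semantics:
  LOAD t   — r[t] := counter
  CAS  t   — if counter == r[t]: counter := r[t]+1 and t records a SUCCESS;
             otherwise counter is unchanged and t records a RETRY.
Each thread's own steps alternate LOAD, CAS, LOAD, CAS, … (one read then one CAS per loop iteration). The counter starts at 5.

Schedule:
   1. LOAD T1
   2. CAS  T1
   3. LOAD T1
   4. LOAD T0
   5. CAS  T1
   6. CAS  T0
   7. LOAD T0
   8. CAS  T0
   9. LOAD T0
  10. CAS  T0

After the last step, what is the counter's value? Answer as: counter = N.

counter = 9

T1 LOAD — after: cnt=5, r=5 — load
T1 CAS — after: cnt=6, r=5 — ok
T1 LOAD — after: cnt=6, r=6 — load
T0 LOAD — after: cnt=6, r=6 — load
T1 CAS — after: cnt=7, r=6 — ok
T0 CAS — after: cnt=7, r=6 — retry
T0 LOAD — after: cnt=7, r=7 — load
T0 CAS — after: cnt=8, r=7 — ok
T0 LOAD — after: cnt=8, r=8 — load
T0 CAS — after: cnt=9, r=8 — ok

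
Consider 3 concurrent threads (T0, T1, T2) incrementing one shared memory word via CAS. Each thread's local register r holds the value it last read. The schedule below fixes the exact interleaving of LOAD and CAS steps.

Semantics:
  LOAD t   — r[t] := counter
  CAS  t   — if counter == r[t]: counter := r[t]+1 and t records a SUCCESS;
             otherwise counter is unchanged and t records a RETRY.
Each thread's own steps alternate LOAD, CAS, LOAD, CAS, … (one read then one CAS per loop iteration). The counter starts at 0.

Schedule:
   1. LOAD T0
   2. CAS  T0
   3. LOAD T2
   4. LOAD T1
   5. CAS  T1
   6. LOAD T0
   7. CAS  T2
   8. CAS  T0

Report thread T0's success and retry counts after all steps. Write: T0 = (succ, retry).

step 1: T0 LOAD ⇒ load; ctr=0 reg=0
step 2: T0 CAS ⇒ ok; ctr=1 reg=0
step 3: T2 LOAD ⇒ load; ctr=1 reg=1
step 4: T1 LOAD ⇒ load; ctr=1 reg=1
step 5: T1 CAS ⇒ ok; ctr=2 reg=1
step 6: T0 LOAD ⇒ load; ctr=2 reg=2
step 7: T2 CAS ⇒ retry; ctr=2 reg=1
step 8: T0 CAS ⇒ ok; ctr=3 reg=2

T0 = (2, 0)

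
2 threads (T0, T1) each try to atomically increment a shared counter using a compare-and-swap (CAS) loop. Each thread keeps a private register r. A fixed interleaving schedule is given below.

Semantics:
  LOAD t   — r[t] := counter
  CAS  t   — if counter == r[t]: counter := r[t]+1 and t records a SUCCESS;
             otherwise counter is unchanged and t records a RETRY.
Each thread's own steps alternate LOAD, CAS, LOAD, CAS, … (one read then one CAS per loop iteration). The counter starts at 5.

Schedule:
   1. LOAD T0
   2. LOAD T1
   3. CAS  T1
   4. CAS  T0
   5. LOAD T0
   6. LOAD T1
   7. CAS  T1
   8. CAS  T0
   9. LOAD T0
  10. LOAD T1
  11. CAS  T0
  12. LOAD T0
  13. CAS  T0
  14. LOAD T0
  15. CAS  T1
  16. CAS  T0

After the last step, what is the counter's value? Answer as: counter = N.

counter = 10

[1] T0.load  rd  (counter 5, T0.r 5)
[2] T1.load  rd  (counter 5, T1.r 5)
[3] T1.cas  hit  (counter 6, T1.r 5)
[4] T0.cas  miss  (counter 6, T0.r 5)
[5] T0.load  rd  (counter 6, T0.r 6)
[6] T1.load  rd  (counter 6, T1.r 6)
[7] T1.cas  hit  (counter 7, T1.r 6)
[8] T0.cas  miss  (counter 7, T0.r 6)
[9] T0.load  rd  (counter 7, T0.r 7)
[10] T1.load  rd  (counter 7, T1.r 7)
[11] T0.cas  hit  (counter 8, T0.r 7)
[12] T0.load  rd  (counter 8, T0.r 8)
[13] T0.cas  hit  (counter 9, T0.r 8)
[14] T0.load  rd  (counter 9, T0.r 9)
[15] T1.cas  miss  (counter 9, T1.r 7)
[16] T0.cas  hit  (counter 10, T0.r 9)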